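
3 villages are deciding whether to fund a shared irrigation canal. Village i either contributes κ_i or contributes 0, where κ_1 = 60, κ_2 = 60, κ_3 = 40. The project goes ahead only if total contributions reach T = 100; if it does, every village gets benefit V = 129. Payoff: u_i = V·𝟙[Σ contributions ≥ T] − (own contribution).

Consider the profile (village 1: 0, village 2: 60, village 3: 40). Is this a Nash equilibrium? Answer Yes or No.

Yes

Total = 100 ≥ 100: provided.
Village 1 (pledges 0, payoff 129): pledging 60 → total 160, payoff 69. No gain.
Village 2 (pledges 60, payoff 69): dropping to 0 → total 40, payoff 0. No gain.
Village 3 (pledges 40, payoff 89): dropping to 0 → total 60, payoff 0. No gain.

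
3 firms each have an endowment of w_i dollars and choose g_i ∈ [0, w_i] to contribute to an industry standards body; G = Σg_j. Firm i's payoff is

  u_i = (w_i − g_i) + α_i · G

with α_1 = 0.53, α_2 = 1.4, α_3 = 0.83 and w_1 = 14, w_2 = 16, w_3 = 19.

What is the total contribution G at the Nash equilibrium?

∂u_i/∂g_i = α_i − 1, so firm i contributes w_i if α_i > 1, else 0.
α_i > 1 for i ∈ {2}; NE contributions (0, 16, 0), G = 16.

16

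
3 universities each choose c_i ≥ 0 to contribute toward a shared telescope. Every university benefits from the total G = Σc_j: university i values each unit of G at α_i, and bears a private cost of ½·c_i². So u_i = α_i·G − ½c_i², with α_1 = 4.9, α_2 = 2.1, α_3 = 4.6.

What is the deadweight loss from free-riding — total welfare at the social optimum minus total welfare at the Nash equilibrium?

University i's FOC: ∂u_i/∂c_i = α_i − c_i = 0, so c_i* = α_i.
NE contributions = (4.9, 2.1, 4.6); G = 11.6.
W^NE = (Σα)·G − ½Σα_i² = 11.6² − ½·49.58 = 109.77.
Planner sets c_i = Σα_j = 11.6 for every i, so G^SO = 3·11.6 = 34.8.
W^SO = (Σα)·G^SO − ½·3·(Σα)² = (3/2)·11.6² = 201.84.
Deadweight loss = W^SO − W^NE = 92.07.

92.07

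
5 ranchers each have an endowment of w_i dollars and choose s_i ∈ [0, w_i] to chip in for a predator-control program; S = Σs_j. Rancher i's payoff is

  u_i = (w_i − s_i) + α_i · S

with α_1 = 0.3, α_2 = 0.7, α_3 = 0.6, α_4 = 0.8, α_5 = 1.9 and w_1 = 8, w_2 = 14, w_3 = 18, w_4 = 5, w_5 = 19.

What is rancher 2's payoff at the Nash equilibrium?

∂u_i/∂s_i = α_i − 1, so rancher i contributes w_i if α_i > 1, else 0.
α_i > 1 for i ∈ {5}; NE contributions (0, 0, 0, 0, 19), S = 19.
u_2 = (14 − 0) + 0.7·19 = 27.3.

27.3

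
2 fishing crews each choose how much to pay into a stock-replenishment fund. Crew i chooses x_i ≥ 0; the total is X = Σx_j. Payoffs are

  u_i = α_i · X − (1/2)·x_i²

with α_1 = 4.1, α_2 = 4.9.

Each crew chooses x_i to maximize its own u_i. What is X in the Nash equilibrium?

Crew i's FOC: ∂u_i/∂x_i = α_i − x_i = 0, so x_i* = α_i.
NE contributions = (4.1, 4.9); X = 9.

9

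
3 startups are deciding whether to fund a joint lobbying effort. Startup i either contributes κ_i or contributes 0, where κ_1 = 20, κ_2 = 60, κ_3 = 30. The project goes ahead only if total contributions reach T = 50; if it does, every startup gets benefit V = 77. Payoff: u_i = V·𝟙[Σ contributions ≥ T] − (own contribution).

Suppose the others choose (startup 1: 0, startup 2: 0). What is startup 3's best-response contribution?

Others' total = 0. Even contributing 30 gives 30 < 50: no benefit either way.
Best response: 0.

0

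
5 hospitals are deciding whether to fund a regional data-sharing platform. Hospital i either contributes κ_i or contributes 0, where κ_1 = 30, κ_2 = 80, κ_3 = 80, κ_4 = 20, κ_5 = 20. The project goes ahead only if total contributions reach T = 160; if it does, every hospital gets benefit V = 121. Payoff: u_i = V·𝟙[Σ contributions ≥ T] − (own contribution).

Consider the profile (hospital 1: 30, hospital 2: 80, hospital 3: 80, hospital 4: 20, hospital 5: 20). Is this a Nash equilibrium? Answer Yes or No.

No

Total = 230 ≥ 160: provided.
Hospital 1 (pledges 30, payoff 91): dropping to 0 → total 200, payoff 121. Profitable deviation.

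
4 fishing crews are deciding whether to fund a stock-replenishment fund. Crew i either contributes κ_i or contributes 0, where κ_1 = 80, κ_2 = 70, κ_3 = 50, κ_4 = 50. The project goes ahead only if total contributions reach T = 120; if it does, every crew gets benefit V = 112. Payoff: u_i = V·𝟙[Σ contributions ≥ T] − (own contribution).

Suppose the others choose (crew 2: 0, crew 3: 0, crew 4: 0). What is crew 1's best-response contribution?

Others' total = 0. Even contributing 80 gives 80 < 120: no benefit either way.
Best response: 0.

0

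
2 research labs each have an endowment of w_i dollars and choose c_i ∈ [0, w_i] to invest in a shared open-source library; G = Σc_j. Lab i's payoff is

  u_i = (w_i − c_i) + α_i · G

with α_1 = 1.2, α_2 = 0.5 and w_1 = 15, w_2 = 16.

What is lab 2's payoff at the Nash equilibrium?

∂u_i/∂c_i = α_i − 1, so lab i contributes w_i if α_i > 1, else 0.
α_i > 1 for i ∈ {1}; NE contributions (15, 0), G = 15.
u_2 = (16 − 0) + 0.5·15 = 23.5.

23.5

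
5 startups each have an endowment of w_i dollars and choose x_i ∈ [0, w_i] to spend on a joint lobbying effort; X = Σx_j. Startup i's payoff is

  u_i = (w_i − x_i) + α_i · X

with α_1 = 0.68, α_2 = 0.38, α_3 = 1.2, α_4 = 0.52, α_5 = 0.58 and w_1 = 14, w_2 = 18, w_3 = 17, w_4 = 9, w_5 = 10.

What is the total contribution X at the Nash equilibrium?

17

∂u_i/∂x_i = α_i − 1, so startup i contributes w_i if α_i > 1, else 0.
α_i > 1 for i ∈ {3}; NE contributions (0, 0, 17, 0, 0), X = 17.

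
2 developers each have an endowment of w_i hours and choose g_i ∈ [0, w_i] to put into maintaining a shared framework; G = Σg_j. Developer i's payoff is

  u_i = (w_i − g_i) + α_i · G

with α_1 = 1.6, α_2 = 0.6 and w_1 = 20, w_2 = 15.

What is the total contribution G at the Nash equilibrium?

∂u_i/∂g_i = α_i − 1, so developer i contributes w_i if α_i > 1, else 0.
α_i > 1 for i ∈ {1}; NE contributions (20, 0), G = 20.

20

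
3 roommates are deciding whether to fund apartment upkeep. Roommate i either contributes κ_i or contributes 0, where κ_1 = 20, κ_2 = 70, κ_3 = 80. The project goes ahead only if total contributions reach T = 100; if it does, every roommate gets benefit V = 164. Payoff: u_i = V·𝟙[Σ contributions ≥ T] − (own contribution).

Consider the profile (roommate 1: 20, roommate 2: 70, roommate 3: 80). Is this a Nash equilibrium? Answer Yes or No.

No

Total = 170 ≥ 100: provided.
Roommate 1 (pledges 20, payoff 144): dropping to 0 → total 150, payoff 164. Profitable deviation.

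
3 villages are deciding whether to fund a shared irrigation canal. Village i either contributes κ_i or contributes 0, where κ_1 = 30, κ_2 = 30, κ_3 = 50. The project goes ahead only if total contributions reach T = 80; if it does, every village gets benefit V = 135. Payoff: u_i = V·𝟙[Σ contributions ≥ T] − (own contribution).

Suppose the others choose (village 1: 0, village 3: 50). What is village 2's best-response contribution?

30

Others' total = 50. Contributing 30 brings total to 80 ≥ 80: gain V − κ_2 = 105.
Best response: 30.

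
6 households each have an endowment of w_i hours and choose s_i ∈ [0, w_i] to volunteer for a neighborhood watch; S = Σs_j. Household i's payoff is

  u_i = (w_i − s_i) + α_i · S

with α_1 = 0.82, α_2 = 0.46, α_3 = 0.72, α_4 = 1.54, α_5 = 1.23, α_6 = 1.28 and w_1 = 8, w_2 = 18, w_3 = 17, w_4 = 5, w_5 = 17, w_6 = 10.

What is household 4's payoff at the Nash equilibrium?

49.28

∂u_i/∂s_i = α_i − 1, so household i contributes w_i if α_i > 1, else 0.
α_i > 1 for i ∈ {4, 5, 6}; NE contributions (0, 0, 0, 5, 17, 10), S = 32.
u_4 = (5 − 5) + 1.54·32 = 49.28.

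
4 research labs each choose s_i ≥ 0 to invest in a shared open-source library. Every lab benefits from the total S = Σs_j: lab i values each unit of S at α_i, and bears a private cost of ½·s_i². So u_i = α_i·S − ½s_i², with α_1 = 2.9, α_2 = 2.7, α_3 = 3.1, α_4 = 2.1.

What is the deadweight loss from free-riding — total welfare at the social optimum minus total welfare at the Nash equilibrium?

Lab i's FOC: ∂u_i/∂s_i = α_i − s_i = 0, so s_i* = α_i.
NE contributions = (2.9, 2.7, 3.1, 2.1); S = 10.8.
W^NE = (Σα)·S − ½Σα_i² = 10.8² − ½·29.72 = 101.78.
Planner sets s_i = Σα_j = 10.8 for every i, so S^SO = 4·10.8 = 43.2.
W^SO = (Σα)·S^SO − ½·4·(Σα)² = (4/2)·10.8² = 233.28.
Deadweight loss = W^SO − W^NE = 131.5.

131.5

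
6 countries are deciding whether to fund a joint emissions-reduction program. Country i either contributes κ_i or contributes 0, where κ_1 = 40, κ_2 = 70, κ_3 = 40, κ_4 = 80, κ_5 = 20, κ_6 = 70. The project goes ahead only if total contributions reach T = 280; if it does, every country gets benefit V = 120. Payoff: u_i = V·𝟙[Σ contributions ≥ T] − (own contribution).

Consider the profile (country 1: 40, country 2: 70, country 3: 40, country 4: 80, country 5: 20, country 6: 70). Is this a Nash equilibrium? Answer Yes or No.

No

Total = 320 ≥ 280: provided.
Country 1 (pledges 40, payoff 80): dropping to 0 → total 280, payoff 120. Profitable deviation.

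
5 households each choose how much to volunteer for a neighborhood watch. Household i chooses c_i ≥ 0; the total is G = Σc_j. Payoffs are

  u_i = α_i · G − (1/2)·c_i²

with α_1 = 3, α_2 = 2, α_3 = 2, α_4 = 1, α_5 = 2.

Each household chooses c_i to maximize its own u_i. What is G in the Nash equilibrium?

10

Household i's FOC: ∂u_i/∂c_i = α_i − c_i = 0, so c_i* = α_i.
NE contributions = (3, 2, 2, 1, 2); G = 10.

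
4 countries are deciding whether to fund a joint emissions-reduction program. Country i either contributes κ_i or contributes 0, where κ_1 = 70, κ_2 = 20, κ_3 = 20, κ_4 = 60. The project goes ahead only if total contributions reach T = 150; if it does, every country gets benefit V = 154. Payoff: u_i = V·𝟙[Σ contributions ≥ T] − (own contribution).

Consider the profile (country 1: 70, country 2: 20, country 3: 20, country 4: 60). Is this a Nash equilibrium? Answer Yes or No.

Total = 170 ≥ 150: provided.
Country 1 (pledges 70, payoff 84): dropping to 0 → total 100, payoff 0. No gain.
Country 2 (pledges 20, payoff 134): dropping to 0 → total 150, payoff 154. Profitable deviation.

No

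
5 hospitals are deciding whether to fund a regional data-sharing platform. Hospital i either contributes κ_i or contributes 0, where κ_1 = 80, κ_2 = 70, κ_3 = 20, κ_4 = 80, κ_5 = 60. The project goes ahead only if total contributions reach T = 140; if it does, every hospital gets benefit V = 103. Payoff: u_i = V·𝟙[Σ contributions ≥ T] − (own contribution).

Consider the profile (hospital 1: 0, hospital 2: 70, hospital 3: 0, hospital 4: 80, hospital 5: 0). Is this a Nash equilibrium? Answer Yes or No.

Total = 150 ≥ 140: provided.
Hospital 1 (pledges 0, payoff 103): pledging 80 → total 230, payoff 23. No gain.
Hospital 2 (pledges 70, payoff 33): dropping to 0 → total 80, payoff 0. No gain.
Hospital 3 (pledges 0, payoff 103): pledging 20 → total 170, payoff 83. No gain.
Hospital 4 (pledges 80, payoff 23): dropping to 0 → total 70, payoff 0. No gain.
Hospital 5 (pledges 0, payoff 103): pledging 60 → total 210, payoff 43. No gain.

Yes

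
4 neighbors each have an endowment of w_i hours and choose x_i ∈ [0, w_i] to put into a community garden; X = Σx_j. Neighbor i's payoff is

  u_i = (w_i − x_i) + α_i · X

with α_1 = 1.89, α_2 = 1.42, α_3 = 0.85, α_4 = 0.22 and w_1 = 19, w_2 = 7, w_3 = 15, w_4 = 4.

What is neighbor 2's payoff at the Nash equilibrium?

∂u_i/∂x_i = α_i − 1, so neighbor i contributes w_i if α_i > 1, else 0.
α_i > 1 for i ∈ {1, 2}; NE contributions (19, 7, 0, 0), X = 26.
u_2 = (7 − 7) + 1.42·26 = 36.92.

36.92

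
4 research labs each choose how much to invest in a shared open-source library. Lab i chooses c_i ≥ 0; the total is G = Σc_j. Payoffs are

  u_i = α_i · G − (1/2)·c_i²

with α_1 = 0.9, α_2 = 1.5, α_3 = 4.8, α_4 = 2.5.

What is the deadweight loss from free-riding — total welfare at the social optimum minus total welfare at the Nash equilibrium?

Lab i's FOC: ∂u_i/∂c_i = α_i − c_i = 0, so c_i* = α_i.
NE contributions = (0.9, 1.5, 4.8, 2.5); G = 9.7.
W^NE = (Σα)·G − ½Σα_i² = 9.7² − ½·32.35 = 77.915.
Planner sets c_i = Σα_j = 9.7 for every i, so G^SO = 4·9.7 = 38.8.
W^SO = (Σα)·G^SO − ½·4·(Σα)² = (4/2)·9.7² = 188.18.
Deadweight loss = W^SO − W^NE = 110.265.

110.265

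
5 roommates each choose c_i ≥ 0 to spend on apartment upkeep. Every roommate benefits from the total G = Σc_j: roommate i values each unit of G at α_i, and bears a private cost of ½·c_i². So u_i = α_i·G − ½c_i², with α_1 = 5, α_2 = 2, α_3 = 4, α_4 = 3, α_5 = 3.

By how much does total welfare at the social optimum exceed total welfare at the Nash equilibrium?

Roommate i's FOC: ∂u_i/∂c_i = α_i − c_i = 0, so c_i* = α_i.
NE contributions = (5, 2, 4, 3, 3); G = 17.
W^NE = (Σα)·G − ½Σα_i² = 17² − ½·63 = 257.5.
Planner sets c_i = Σα_j = 17 for every i, so G^SO = 5·17 = 85.
W^SO = (Σα)·G^SO − ½·5·(Σα)² = (5/2)·17² = 722.5.
Deadweight loss = W^SO − W^NE = 465.

465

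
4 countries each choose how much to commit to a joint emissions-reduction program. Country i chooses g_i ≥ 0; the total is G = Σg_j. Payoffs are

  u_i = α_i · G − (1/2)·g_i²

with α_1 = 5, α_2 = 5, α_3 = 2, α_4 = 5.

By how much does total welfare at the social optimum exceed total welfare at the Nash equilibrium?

328.5

Country i's FOC: ∂u_i/∂g_i = α_i − g_i = 0, so g_i* = α_i.
NE contributions = (5, 5, 2, 5); G = 17.
W^NE = (Σα)·G − ½Σα_i² = 17² − ½·79 = 249.5.
Planner sets g_i = Σα_j = 17 for every i, so G^SO = 4·17 = 68.
W^SO = (Σα)·G^SO − ½·4·(Σα)² = (4/2)·17² = 578.
Deadweight loss = W^SO − W^NE = 328.5.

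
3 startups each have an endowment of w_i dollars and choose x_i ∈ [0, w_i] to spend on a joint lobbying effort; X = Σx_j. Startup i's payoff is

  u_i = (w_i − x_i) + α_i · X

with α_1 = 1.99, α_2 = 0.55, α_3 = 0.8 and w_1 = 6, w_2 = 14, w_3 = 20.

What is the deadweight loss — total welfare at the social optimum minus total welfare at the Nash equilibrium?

79.56

∂u_i/∂x_i = α_i − 1, so startup i contributes w_i if α_i > 1, else 0.
α_i > 1 for i ∈ {1}; NE contributions (6, 0, 0), X = 6.
W^NE = Σw_i − X^NE + (Σα_i)·X^NE = 40 + 2.34·6 = 54.04.
Planner: ∂(Σu_j)/∂x_i = Σα_j − 1 = 2.34 > 0, so everyone contributes w_i; X^SO = 40, W^SO = 40 + 2.34·40 = 133.6.
Deadweight loss = 79.56.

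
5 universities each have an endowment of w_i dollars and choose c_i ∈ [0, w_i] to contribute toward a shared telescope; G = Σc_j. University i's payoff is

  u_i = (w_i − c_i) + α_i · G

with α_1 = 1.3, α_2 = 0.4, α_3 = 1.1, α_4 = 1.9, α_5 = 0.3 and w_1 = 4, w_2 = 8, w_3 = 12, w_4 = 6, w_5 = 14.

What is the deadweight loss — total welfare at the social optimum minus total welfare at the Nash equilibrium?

∂u_i/∂c_i = α_i − 1, so university i contributes w_i if α_i > 1, else 0.
α_i > 1 for i ∈ {1, 3, 4}; NE contributions (4, 0, 12, 6, 0), G = 22.
W^NE = Σw_i − G^NE + (Σα_i)·G^NE = 44 + 4·22 = 132.
Planner: ∂(Σu_j)/∂c_i = Σα_j − 1 = 4 > 0, so everyone contributes w_i; G^SO = 44, W^SO = 44 + 4·44 = 220.
Deadweight loss = 88.

88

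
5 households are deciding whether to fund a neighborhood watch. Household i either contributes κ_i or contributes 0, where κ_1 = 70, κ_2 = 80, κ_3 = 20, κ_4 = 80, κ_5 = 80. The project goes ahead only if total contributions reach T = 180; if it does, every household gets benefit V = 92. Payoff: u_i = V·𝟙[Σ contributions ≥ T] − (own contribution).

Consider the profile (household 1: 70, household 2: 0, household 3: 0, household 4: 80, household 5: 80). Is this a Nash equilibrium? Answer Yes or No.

Total = 230 ≥ 180: provided.
Household 1 (pledges 70, payoff 22): dropping to 0 → total 160, payoff 0. No gain.
Household 2 (pledges 0, payoff 92): pledging 80 → total 310, payoff 12. No gain.
Household 3 (pledges 0, payoff 92): pledging 20 → total 250, payoff 72. No gain.
Household 4 (pledges 80, payoff 12): dropping to 0 → total 150, payoff 0. No gain.
Household 5 (pledges 80, payoff 12): dropping to 0 → total 150, payoff 0. No gain.

Yes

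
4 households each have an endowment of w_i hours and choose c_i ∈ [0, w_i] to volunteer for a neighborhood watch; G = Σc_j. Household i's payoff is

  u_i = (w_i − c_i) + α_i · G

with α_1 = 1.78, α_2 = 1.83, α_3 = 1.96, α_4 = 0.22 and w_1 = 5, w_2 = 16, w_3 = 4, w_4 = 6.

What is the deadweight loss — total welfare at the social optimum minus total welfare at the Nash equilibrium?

∂u_i/∂c_i = α_i − 1, so household i contributes w_i if α_i > 1, else 0.
α_i > 1 for i ∈ {1, 2, 3}; NE contributions (5, 16, 4, 0), G = 25.
W^NE = Σw_i − G^NE + (Σα_i)·G^NE = 31 + 4.79·25 = 150.75.
Planner: ∂(Σu_j)/∂c_i = Σα_j − 1 = 4.79 > 0, so everyone contributes w_i; G^SO = 31, W^SO = 31 + 4.79·31 = 179.49.
Deadweight loss = 28.74.

28.74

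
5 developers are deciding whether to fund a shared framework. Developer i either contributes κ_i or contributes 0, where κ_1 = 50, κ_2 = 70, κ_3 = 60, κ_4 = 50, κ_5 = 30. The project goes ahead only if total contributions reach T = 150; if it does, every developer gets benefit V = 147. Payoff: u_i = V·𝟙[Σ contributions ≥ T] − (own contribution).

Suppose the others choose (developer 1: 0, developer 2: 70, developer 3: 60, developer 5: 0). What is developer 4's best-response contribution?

50

Others' total = 130. Contributing 50 brings total to 180 ≥ 150: gain V − κ_4 = 97.
Best response: 50.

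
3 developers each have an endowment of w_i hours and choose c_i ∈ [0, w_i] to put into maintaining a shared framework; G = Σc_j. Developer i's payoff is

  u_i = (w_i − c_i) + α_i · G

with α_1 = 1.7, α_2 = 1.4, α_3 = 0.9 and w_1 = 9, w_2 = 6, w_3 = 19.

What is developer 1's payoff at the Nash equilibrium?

25.5

∂u_i/∂c_i = α_i − 1, so developer i contributes w_i if α_i > 1, else 0.
α_i > 1 for i ∈ {1, 2}; NE contributions (9, 6, 0), G = 15.
u_1 = (9 − 9) + 1.7·15 = 25.5.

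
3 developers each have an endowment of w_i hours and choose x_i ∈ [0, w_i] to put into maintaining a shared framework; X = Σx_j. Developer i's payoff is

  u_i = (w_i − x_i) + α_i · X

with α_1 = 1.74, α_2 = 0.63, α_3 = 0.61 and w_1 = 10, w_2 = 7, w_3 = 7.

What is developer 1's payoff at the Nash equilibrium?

17.4

∂u_i/∂x_i = α_i − 1, so developer i contributes w_i if α_i > 1, else 0.
α_i > 1 for i ∈ {1}; NE contributions (10, 0, 0), X = 10.
u_1 = (10 − 10) + 1.74·10 = 17.4.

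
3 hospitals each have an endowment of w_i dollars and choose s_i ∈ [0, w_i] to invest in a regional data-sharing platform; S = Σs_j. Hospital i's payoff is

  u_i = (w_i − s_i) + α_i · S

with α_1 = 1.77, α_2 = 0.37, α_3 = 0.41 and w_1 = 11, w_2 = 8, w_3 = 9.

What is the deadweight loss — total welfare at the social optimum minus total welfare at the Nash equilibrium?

∂u_i/∂s_i = α_i − 1, so hospital i contributes w_i if α_i > 1, else 0.
α_i > 1 for i ∈ {1}; NE contributions (11, 0, 0), S = 11.
W^NE = Σw_i − S^NE + (Σα_i)·S^NE = 28 + 1.55·11 = 45.05.
Planner: ∂(Σu_j)/∂s_i = Σα_j − 1 = 1.55 > 0, so everyone contributes w_i; S^SO = 28, W^SO = 28 + 1.55·28 = 71.4.
Deadweight loss = 26.35.

26.35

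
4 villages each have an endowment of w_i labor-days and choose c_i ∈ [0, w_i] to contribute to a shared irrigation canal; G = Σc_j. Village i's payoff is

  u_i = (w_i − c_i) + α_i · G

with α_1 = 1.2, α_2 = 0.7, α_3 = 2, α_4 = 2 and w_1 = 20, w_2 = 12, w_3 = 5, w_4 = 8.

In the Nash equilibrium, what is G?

33

∂u_i/∂c_i = α_i − 1, so village i contributes w_i if α_i > 1, else 0.
α_i > 1 for i ∈ {1, 3, 4}; NE contributions (20, 0, 5, 8), G = 33.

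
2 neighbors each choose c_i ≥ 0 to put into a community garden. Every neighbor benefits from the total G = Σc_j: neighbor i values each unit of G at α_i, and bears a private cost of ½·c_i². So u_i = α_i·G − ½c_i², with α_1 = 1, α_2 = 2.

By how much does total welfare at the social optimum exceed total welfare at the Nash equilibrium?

Neighbor i's FOC: ∂u_i/∂c_i = α_i − c_i = 0, so c_i* = α_i.
NE contributions = (1, 2); G = 3.
W^NE = (Σα)·G − ½Σα_i² = 3² − ½·5 = 6.5.
Planner sets c_i = Σα_j = 3 for every i, so G^SO = 2·3 = 6.
W^SO = (Σα)·G^SO − ½·2·(Σα)² = (2/2)·3² = 9.
Deadweight loss = W^SO − W^NE = 2.5.

2.5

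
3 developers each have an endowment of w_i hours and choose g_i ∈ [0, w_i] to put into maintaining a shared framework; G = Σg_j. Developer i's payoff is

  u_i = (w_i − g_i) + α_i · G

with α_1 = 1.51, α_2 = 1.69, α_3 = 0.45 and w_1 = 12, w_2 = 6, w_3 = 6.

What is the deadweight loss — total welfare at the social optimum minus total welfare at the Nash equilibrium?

15.9

∂u_i/∂g_i = α_i − 1, so developer i contributes w_i if α_i > 1, else 0.
α_i > 1 for i ∈ {1, 2}; NE contributions (12, 6, 0), G = 18.
W^NE = Σw_i − G^NE + (Σα_i)·G^NE = 24 + 2.65·18 = 71.7.
Planner: ∂(Σu_j)/∂g_i = Σα_j − 1 = 2.65 > 0, so everyone contributes w_i; G^SO = 24, W^SO = 24 + 2.65·24 = 87.6.
Deadweight loss = 15.9.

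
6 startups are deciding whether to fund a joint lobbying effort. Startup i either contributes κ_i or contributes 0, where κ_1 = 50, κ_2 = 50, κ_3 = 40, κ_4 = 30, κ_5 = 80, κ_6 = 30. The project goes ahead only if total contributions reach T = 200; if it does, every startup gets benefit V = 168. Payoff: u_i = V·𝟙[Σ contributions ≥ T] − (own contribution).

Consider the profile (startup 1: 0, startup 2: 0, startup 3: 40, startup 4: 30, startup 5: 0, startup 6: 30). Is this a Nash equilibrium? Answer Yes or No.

Total = 100 < 200: not provided.
Startup 1 (pledges 0, payoff 0): pledging 50 → total 150, payoff -50. No gain.
Startup 2 (pledges 0, payoff 0): pledging 50 → total 150, payoff -50. No gain.
Startup 3 (pledges 40, payoff -40): dropping to 0 → total 60, payoff 0. Profitable deviation.

No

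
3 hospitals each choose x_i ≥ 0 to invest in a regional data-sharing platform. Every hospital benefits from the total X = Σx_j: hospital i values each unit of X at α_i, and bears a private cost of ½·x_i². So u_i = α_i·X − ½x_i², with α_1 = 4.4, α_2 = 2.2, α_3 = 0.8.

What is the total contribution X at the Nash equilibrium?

Hospital i's FOC: ∂u_i/∂x_i = α_i − x_i = 0, so x_i* = α_i.
NE contributions = (4.4, 2.2, 0.8); X = 7.4.

7.4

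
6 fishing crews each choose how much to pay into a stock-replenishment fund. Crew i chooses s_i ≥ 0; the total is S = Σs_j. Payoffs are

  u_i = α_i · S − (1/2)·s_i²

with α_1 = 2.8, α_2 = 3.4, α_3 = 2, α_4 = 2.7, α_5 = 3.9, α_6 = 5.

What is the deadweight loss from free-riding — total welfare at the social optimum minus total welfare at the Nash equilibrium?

Crew i's FOC: ∂u_i/∂s_i = α_i − s_i = 0, so s_i* = α_i.
NE contributions = (2.8, 3.4, 2, 2.7, 3.9, 5); S = 19.8.
W^NE = (Σα)·S − ½Σα_i² = 19.8² − ½·70.9 = 356.59.
Planner sets s_i = Σα_j = 19.8 for every i, so S^SO = 6·19.8 = 118.8.
W^SO = (Σα)·S^SO − ½·6·(Σα)² = (6/2)·19.8² = 1176.12.
Deadweight loss = W^SO − W^NE = 819.53.

819.53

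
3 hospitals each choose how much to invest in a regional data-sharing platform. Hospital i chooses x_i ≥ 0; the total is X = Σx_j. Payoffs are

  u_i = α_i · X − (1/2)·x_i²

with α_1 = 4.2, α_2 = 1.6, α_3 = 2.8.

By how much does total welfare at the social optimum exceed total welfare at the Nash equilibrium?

51

Hospital i's FOC: ∂u_i/∂x_i = α_i − x_i = 0, so x_i* = α_i.
NE contributions = (4.2, 1.6, 2.8); X = 8.6.
W^NE = (Σα)·X − ½Σα_i² = 8.6² − ½·28.04 = 59.94.
Planner sets x_i = Σα_j = 8.6 for every i, so X^SO = 3·8.6 = 25.8.
W^SO = (Σα)·X^SO − ½·3·(Σα)² = (3/2)·8.6² = 110.94.
Deadweight loss = W^SO − W^NE = 51.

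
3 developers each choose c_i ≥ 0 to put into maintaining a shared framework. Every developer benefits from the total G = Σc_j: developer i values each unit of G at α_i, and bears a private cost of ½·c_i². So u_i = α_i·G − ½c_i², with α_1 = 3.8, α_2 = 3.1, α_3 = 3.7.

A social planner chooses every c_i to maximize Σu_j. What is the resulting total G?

31.8

Planner FOC: ∂(Σu_j)/∂c_i = (Σα_j) − c_i = 0, so c_i^SO = Σα_j = 10.6 for every i; G^SO = 31.8.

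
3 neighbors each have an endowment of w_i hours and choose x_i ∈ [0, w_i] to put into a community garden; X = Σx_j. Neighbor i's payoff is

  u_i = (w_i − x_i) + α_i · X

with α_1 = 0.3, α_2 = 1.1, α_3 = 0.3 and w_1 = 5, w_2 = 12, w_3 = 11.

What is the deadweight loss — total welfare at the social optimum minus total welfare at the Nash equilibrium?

∂u_i/∂x_i = α_i − 1, so neighbor i contributes w_i if α_i > 1, else 0.
α_i > 1 for i ∈ {2}; NE contributions (0, 12, 0), X = 12.
W^NE = Σw_i − X^NE + (Σα_i)·X^NE = 28 + 0.7·12 = 36.4.
Planner: ∂(Σu_j)/∂x_i = Σα_j − 1 = 0.7 > 0, so everyone contributes w_i; X^SO = 28, W^SO = 28 + 0.7·28 = 47.6.
Deadweight loss = 11.2.

11.2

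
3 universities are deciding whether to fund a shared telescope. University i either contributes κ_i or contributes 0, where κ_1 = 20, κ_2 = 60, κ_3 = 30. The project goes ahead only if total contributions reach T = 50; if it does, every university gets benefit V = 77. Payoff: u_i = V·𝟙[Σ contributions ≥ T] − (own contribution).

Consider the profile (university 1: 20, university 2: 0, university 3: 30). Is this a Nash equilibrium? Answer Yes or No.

Yes

Total = 50 ≥ 50: provided.
University 1 (pledges 20, payoff 57): dropping to 0 → total 30, payoff 0. No gain.
University 2 (pledges 0, payoff 77): pledging 60 → total 110, payoff 17. No gain.
University 3 (pledges 30, payoff 47): dropping to 0 → total 20, payoff 0. No gain.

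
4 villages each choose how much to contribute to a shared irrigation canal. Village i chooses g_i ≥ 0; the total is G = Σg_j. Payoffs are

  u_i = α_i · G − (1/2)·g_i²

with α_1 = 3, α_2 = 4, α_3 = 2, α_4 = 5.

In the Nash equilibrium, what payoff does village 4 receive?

57.5

Village i's FOC: ∂u_i/∂g_i = α_i − g_i = 0, so g_i* = α_i.
NE contributions = (3, 4, 2, 5); G = 14.
u_4 = α_4·G − ½·(g_4)² = 5·14 − ½·5² = 57.5.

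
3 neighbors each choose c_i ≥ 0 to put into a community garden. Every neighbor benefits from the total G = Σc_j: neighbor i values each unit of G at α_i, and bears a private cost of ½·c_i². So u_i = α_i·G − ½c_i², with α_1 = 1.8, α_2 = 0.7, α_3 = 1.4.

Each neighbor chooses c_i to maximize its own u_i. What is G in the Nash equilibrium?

Neighbor i's FOC: ∂u_i/∂c_i = α_i − c_i = 0, so c_i* = α_i.
NE contributions = (1.8, 0.7, 1.4); G = 3.9.

3.9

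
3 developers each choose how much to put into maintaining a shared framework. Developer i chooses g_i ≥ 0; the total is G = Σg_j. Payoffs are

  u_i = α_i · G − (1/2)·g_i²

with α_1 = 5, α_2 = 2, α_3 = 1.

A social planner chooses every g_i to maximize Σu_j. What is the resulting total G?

24

Planner FOC: ∂(Σu_j)/∂g_i = (Σα_j) − g_i = 0, so g_i^SO = Σα_j = 8 for every i; G^SO = 24.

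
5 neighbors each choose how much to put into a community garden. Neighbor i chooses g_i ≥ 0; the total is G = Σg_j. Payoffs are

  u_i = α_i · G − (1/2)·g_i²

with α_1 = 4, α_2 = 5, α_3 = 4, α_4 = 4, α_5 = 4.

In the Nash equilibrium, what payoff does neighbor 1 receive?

76

Neighbor i's FOC: ∂u_i/∂g_i = α_i − g_i = 0, so g_i* = α_i.
NE contributions = (4, 5, 4, 4, 4); G = 21.
u_1 = α_1·G − ½·(g_1)² = 4·21 − ½·4² = 76.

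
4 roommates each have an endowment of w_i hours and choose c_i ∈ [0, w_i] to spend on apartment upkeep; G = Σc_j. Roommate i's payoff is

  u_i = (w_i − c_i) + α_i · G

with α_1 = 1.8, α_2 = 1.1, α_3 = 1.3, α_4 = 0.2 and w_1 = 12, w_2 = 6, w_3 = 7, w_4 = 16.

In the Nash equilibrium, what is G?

∂u_i/∂c_i = α_i − 1, so roommate i contributes w_i if α_i > 1, else 0.
α_i > 1 for i ∈ {1, 2, 3}; NE contributions (12, 6, 7, 0), G = 25.

25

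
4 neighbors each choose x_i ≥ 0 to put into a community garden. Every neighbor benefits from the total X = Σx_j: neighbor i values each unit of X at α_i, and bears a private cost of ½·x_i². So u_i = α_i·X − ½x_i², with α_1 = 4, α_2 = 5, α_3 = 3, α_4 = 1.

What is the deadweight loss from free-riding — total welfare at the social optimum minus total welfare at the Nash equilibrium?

Neighbor i's FOC: ∂u_i/∂x_i = α_i − x_i = 0, so x_i* = α_i.
NE contributions = (4, 5, 3, 1); X = 13.
W^NE = (Σα)·X − ½Σα_i² = 13² − ½·51 = 143.5.
Planner sets x_i = Σα_j = 13 for every i, so X^SO = 4·13 = 52.
W^SO = (Σα)·X^SO − ½·4·(Σα)² = (4/2)·13² = 338.
Deadweight loss = W^SO − W^NE = 194.5.

194.5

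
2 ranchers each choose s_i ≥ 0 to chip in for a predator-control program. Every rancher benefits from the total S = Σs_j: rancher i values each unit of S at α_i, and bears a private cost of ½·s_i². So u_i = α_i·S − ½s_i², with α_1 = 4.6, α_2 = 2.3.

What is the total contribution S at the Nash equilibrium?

6.9

Rancher i's FOC: ∂u_i/∂s_i = α_i − s_i = 0, so s_i* = α_i.
NE contributions = (4.6, 2.3); S = 6.9.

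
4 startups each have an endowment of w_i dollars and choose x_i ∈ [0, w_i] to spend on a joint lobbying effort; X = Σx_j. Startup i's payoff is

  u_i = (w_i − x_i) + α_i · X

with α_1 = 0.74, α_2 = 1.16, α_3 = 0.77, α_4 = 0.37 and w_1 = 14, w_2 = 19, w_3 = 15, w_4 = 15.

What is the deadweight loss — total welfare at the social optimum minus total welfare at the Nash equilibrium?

∂u_i/∂x_i = α_i − 1, so startup i contributes w_i if α_i > 1, else 0.
α_i > 1 for i ∈ {2}; NE contributions (0, 19, 0, 0), X = 19.
W^NE = Σw_i − X^NE + (Σα_i)·X^NE = 63 + 2.04·19 = 101.76.
Planner: ∂(Σu_j)/∂x_i = Σα_j − 1 = 2.04 > 0, so everyone contributes w_i; X^SO = 63, W^SO = 63 + 2.04·63 = 191.52.
Deadweight loss = 89.76.

89.76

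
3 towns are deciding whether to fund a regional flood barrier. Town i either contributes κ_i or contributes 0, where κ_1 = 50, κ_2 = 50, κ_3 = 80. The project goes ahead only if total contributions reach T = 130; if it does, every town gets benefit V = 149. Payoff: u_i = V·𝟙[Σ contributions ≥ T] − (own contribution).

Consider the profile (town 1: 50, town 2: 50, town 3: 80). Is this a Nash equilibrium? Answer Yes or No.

Total = 180 ≥ 130: provided.
Town 1 (pledges 50, payoff 99): dropping to 0 → total 130, payoff 149. Profitable deviation.

No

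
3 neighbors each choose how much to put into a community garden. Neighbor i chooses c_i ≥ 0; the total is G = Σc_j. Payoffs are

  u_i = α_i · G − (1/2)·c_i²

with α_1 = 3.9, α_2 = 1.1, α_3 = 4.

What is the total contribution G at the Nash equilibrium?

9

Neighbor i's FOC: ∂u_i/∂c_i = α_i − c_i = 0, so c_i* = α_i.
NE contributions = (3.9, 1.1, 4); G = 9.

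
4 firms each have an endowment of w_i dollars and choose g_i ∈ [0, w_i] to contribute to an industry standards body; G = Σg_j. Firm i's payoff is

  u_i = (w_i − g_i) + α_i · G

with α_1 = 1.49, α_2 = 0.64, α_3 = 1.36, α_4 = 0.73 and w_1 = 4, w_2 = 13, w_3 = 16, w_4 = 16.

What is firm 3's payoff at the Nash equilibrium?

27.2

∂u_i/∂g_i = α_i − 1, so firm i contributes w_i if α_i > 1, else 0.
α_i > 1 for i ∈ {1, 3}; NE contributions (4, 0, 16, 0), G = 20.
u_3 = (16 − 16) + 1.36·20 = 27.2.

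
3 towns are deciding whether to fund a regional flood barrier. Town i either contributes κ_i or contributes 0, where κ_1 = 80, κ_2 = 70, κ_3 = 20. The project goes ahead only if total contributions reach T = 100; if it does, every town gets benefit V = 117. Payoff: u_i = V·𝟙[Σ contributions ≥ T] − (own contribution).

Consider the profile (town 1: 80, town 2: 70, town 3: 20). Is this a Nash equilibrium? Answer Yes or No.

No

Total = 170 ≥ 100: provided.
Town 1 (pledges 80, payoff 37): dropping to 0 → total 90, payoff 0. No gain.
Town 2 (pledges 70, payoff 47): dropping to 0 → total 100, payoff 117. Profitable deviation.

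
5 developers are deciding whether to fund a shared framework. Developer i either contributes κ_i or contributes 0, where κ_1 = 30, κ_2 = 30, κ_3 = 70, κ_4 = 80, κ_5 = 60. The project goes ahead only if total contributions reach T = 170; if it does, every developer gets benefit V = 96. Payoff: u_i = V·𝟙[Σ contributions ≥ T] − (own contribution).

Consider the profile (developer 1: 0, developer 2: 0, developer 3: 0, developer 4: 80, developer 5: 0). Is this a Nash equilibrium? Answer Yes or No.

No

Total = 80 < 170: not provided.
Developer 1 (pledges 0, payoff 0): pledging 30 → total 110, payoff -30. No gain.
Developer 2 (pledges 0, payoff 0): pledging 30 → total 110, payoff -30. No gain.
Developer 3 (pledges 0, payoff 0): pledging 70 → total 150, payoff -70. No gain.
Developer 4 (pledges 80, payoff -80): dropping to 0 → total 0, payoff 0. Profitable deviation.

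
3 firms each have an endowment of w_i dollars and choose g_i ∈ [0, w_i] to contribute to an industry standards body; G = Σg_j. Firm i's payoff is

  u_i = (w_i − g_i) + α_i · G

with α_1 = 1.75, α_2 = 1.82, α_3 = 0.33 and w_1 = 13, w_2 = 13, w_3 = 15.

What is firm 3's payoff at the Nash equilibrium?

23.58

∂u_i/∂g_i = α_i − 1, so firm i contributes w_i if α_i > 1, else 0.
α_i > 1 for i ∈ {1, 2}; NE contributions (13, 13, 0), G = 26.
u_3 = (15 − 0) + 0.33·26 = 23.58.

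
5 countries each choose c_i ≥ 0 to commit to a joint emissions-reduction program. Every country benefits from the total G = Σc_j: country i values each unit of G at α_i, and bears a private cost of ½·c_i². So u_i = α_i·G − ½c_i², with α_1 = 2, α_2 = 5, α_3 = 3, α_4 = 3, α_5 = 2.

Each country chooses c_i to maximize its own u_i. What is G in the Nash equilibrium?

Country i's FOC: ∂u_i/∂c_i = α_i − c_i = 0, so c_i* = α_i.
NE contributions = (2, 5, 3, 3, 2); G = 15.

15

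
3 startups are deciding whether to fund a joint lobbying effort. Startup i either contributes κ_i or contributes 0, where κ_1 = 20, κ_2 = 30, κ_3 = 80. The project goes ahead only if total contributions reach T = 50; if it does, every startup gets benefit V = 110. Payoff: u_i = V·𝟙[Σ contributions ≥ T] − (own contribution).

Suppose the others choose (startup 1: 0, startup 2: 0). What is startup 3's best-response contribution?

80

Others' total = 0. Contributing 80 brings total to 80 ≥ 50: gain V − κ_3 = 30.
Best response: 80.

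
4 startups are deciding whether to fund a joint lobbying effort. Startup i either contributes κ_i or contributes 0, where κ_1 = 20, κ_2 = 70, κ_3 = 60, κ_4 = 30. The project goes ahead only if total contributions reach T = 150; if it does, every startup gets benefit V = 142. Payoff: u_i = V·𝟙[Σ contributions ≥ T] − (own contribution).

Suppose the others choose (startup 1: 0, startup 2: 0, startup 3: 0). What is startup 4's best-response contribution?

Others' total = 0. Even contributing 30 gives 30 < 150: no benefit either way.
Best response: 0.

0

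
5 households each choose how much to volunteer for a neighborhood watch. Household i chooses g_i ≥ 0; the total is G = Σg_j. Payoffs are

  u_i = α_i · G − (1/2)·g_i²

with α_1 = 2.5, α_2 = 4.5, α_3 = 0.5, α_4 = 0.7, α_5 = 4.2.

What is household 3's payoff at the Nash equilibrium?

Household i's FOC: ∂u_i/∂g_i = α_i − g_i = 0, so g_i* = α_i.
NE contributions = (2.5, 4.5, 0.5, 0.7, 4.2); G = 12.4.
u_3 = α_3·G − ½·(g_3)² = 0.5·12.4 − ½·0.5² = 6.075.

6.075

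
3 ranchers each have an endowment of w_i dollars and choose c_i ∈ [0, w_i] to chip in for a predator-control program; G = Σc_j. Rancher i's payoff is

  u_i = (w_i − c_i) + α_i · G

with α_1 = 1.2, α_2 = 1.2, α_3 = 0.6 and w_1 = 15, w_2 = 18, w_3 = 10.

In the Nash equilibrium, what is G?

∂u_i/∂c_i = α_i − 1, so rancher i contributes w_i if α_i > 1, else 0.
α_i > 1 for i ∈ {1, 2}; NE contributions (15, 18, 0), G = 33.

33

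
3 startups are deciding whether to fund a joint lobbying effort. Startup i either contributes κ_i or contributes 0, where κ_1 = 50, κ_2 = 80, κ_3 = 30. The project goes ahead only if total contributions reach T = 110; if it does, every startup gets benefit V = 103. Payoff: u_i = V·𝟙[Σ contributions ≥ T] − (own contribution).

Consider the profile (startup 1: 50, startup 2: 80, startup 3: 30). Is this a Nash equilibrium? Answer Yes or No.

Total = 160 ≥ 110: provided.
Startup 1 (pledges 50, payoff 53): dropping to 0 → total 110, payoff 103. Profitable deviation.

No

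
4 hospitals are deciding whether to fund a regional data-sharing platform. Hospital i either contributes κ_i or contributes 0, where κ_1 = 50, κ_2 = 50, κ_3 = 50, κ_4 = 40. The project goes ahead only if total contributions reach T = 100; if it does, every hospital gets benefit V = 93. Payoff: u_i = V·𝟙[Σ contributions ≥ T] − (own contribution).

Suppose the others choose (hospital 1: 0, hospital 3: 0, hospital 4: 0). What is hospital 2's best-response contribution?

Others' total = 0. Even contributing 50 gives 50 < 100: no benefit either way.
Best response: 0.

0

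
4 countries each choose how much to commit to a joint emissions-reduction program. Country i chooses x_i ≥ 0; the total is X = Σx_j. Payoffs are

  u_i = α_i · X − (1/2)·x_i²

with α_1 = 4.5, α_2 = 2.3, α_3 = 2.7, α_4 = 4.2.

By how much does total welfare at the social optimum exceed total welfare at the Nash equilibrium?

Country i's FOC: ∂u_i/∂x_i = α_i − x_i = 0, so x_i* = α_i.
NE contributions = (4.5, 2.3, 2.7, 4.2); X = 13.7.
W^NE = (Σα)·X − ½Σα_i² = 13.7² − ½·50.47 = 162.455.
Planner sets x_i = Σα_j = 13.7 for every i, so X^SO = 4·13.7 = 54.8.
W^SO = (Σα)·X^SO − ½·4·(Σα)² = (4/2)·13.7² = 375.38.
Deadweight loss = W^SO − W^NE = 212.925.

212.925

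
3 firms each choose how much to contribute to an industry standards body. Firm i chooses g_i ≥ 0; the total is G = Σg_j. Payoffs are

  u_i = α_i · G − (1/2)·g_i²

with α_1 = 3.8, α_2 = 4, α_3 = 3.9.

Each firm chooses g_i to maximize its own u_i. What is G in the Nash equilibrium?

11.7

Firm i's FOC: ∂u_i/∂g_i = α_i − g_i = 0, so g_i* = α_i.
NE contributions = (3.8, 4, 3.9); G = 11.7.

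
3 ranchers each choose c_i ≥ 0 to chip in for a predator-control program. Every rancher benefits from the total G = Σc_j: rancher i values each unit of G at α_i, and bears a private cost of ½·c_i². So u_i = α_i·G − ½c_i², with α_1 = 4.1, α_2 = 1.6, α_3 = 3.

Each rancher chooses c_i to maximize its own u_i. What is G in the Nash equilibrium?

8.7

Rancher i's FOC: ∂u_i/∂c_i = α_i − c_i = 0, so c_i* = α_i.
NE contributions = (4.1, 1.6, 3); G = 8.7.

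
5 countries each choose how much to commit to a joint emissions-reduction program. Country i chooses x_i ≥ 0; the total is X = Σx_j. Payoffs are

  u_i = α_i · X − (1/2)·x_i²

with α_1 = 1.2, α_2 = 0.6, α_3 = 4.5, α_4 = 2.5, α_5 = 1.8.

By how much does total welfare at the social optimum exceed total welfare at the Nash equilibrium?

Country i's FOC: ∂u_i/∂x_i = α_i − x_i = 0, so x_i* = α_i.
NE contributions = (1.2, 0.6, 4.5, 2.5, 1.8); X = 10.6.
W^NE = (Σα)·X − ½Σα_i² = 10.6² − ½·31.54 = 96.59.
Planner sets x_i = Σα_j = 10.6 for every i, so X^SO = 5·10.6 = 53.
W^SO = (Σα)·X^SO − ½·5·(Σα)² = (5/2)·10.6² = 280.9.
Deadweight loss = W^SO − W^NE = 184.31.

184.31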